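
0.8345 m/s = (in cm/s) 1 cm/s = 0.01 m/s, so 0.8345 m/s = 0.8345 / 0.01 = 83.45 cm/s. Final answer: 83.45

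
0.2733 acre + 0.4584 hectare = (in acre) 1 acre = 4046.8564 m^2, so 0.2733 acre = 0.2733 * 4046.8564 = 1106.0059 m^2. 1 hectare = 10000 m^2, so 0.4584 hectare = 0.4584 * 10000 = 4584 m^2. Sum: 1106.0059 + 4584 = 5690.0059 m^2. 1 acre = 4046.8564 m^2, so 5690.0059 m^2 = 5690.0059 / 4046.8564 = 1.4060311 acre ≈ 1.406 acre (4 s.f.). Final answer: 1.406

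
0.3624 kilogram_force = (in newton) 3.554. Check: 1 kilogram_force = 9.80665 N, so 0.3624 kilogram_force = 0.3624 * 9.80665 = 3.55393 N. 3.55393 N = 3.55393 newton ≈ 3.554 newton (4 s.f.).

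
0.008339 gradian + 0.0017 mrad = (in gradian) 0.008447. Check: 1 gradian = 0.015707963 rad, so 0.008339 gradian = 0.008339 * 0.015707963 = 0.00013098871 rad. 1 mrad = 0.001 rad, so 0.0017 mrad = 0.0017 * 0.001 = 1.7e-06 rad. Sum: 0.00013098871 + 1.7e-06 = 0.00013268871 rad. 1 gradian = 0.015707963 rad, so 0.00013268871 rad = 0.00013268871 / 0.015707963 = 0.0084472254 gradian ≈ 0.008447 gradian (4 s.f.).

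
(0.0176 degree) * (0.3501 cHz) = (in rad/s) 1 degree = 0.017453293 rad, so 0.0176 degree = 0.0176 * 0.017453293 = 0.00030717795 rad. 1 cHz = 0.01 Hz, so 0.3501 cHz = 0.3501 * 0.01 = 0.003501 Hz. Combine: 0.00030717795 rad * 0.003501 Hz = 1.07543e-06 rad/s. Result: 1.07543e-06 rad/s ≈ 1.075e-06 rad/s (4 s.f.). Final answer: 1.075e-06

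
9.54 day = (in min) 1 day = 86400 s, so 9.54 day = 9.54 * 86400 = 824256 s. 1 min = 60 s, so 824256 s = 824256 / 60 = 13737.6 min ≈ 1.374e+04 min (4 s.f.). Final answer: 1.374e+04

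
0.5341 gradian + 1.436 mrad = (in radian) 0.009826. Check: 1 gradian = 0.015707963 rad, so 0.5341 gradian = 0.5341 * 0.015707963 = 0.0083896232 rad. 1 mrad = 0.001 rad, so 1.436 mrad = 1.436 * 0.001 = 0.001436 rad. Sum: 0.0083896232 + 0.001436 = 0.0098256232 rad. 0.0098256232 rad = 0.0098256232 radian ≈ 0.009826 radian (4 s.f.).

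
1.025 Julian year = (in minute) 5.391e+05. Check: 1 Julian year = 31557600 s, so 1.025 Julian year = 1.025 * 31557600 = 32346540 s. 1 minute = 60 s, so 32346540 s = 32346540 / 60 = 539109 minute ≈ 5.391e+05 minute (4 s.f.).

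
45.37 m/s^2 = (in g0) 1 g0 = 9.80665 m/s^2, so 45.37 m/s^2 = 45.37 / 9.80665 = 4.6264525 g0 ≈ 4.626 g0 (4 s.f.). Final answer: 4.626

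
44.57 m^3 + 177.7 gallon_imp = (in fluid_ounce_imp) 44.57 m^3 is already in m^3. 1 gallon_imp = 0.00454609 m^3, so 177.7 gallon_imp = 177.7 * 0.00454609 = 0.80784019 m^3. Sum: 44.57 + 0.80784019 = 45.37784 m^3. 1 fluid_ounce_imp = 2.8413063e-05 m^3, so 45.37784 m^3 = 45.37784 / 2.8413063e-05 = 1597076.7 fluid_ounce_imp ≈ 1.597e+06 fluid_ounce_imp (4 s.f.). Final answer: 1.597e+06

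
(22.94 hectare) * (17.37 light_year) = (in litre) 3.77e+25. Check: 1 hectare = 10000 m^2, so 22.94 hectare = 22.94 * 10000 = 229400 m^2. 1 light_year = 9.4607305e+15 m, so 17.37 light_year = 17.37 * 9.4607305e+15 = 1.6433289e+17 m. Combine: 229400 m^2 * 1.6433289e+17 m = 3.7697965e+22 m^3. 1 litre = 0.001 m^3, so 3.7697965e+22 m^3 = 3.7697965e+22 / 0.001 = 3.7697965e+25 litre ≈ 3.77e+25 litre (4 s.f.).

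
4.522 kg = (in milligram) 1 milligram = 1e-06 kg, so 4.522 kg = 4.522 / 1e-06 = 4522000 milligram ≈ 4.522e+06 milligram (4 s.f.). Final answer: 4.522e+06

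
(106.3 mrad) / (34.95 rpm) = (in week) 1 mrad = 0.001 rad, so 106.3 mrad = 106.3 * 0.001 = 0.1063 rad. 1 rpm = 0.10471976 rad/s, so 34.95 rpm = 34.95 * 0.10471976 = 3.6599554 rad/s. Combine: 0.1063 rad / 3.6599554 rad/s = 0.029044069 s. 1 week = 604800 s, so 0.029044069 s = 0.029044069 / 604800 = 4.8022602e-08 week ≈ 4.802e-08 week (4 s.f.). Final answer: 4.802e-08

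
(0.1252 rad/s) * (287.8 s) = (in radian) 0.1252 rad/s is already in rad/s. 287.8 s is already in s. Combine: 0.1252 rad/s * 287.8 s = 36.03256 rad. 36.03256 rad = 36.03256 radian ≈ 36.03 radian (4 s.f.). Final answer: 36.03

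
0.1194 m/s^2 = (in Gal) 11.94. Check: 1 Gal = 0.01 m/s^2, so 0.1194 m/s^2 = 0.1194 / 0.01 = 11.94 Gal.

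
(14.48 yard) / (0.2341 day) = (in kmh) 1 yard = 0.9144 m, so 14.48 yard = 14.48 * 0.9144 = 13.240512 m. 1 day = 86400 s, so 0.2341 day = 0.2341 * 86400 = 20226.24 s. Combine: 13.240512 m / 20226.24 s = 0.00065462053 m/s. 1 kmh = 0.27777778 m/s, so 0.00065462053 m/s = 0.00065462053 / 0.27777778 = 0.0023566339 kmh ≈ 0.002357 kmh (4 s.f.). Final answer: 0.002357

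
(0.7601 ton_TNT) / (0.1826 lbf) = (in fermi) 1 ton_TNT = 4.184e+09 J, so 0.7601 ton_TNT = 0.7601 * 4.184e+09 = 3.1802584e+09 J. 1 lbf = 4.4482216 N, so 0.1826 lbf = 0.1826 * 4.4482216 = 0.81224527 N. Combine: 3.1802584e+09 J / 0.81224527 N = 3.9153917e+09 m. 1 fermi = 1e-15 m, so 3.9153917e+09 m = 3.9153917e+09 / 1e-15 = 3.9153917e+24 fermi ≈ 3.915e+24 fermi (4 s.f.). Final answer: 3.915e+24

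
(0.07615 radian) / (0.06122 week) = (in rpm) 0.07615 radian = 0.07615 rad. 1 week = 604800 s, so 0.06122 week = 0.06122 * 604800 = 37025.856 s. Combine: 0.07615 rad / 37025.856 s = 2.0566709e-06 rad/s. 1 rpm = 0.10471976 rad/s, so 2.0566709e-06 rad/s = 2.0566709e-06 / 0.10471976 = 1.963976e-05 rpm ≈ 1.964e-05 rpm (4 s.f.). Final answer: 1.964e-05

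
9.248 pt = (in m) 1 pt = 0.00035277778 m, so 9.248 pt = 9.248 * 0.00035277778 = 0.0032624889 m. Result: 0.0032624889 m ≈ 0.003262 m (4 s.f.). Final answer: 0.003262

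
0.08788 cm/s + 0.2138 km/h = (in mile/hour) 1 cm/s = 0.01 m/s, so 0.08788 cm/s = 0.08788 * 0.01 = 0.0008788 m/s. 1 km/h = 0.27777778 m/s, so 0.2138 km/h = 0.2138 * 0.27777778 = 0.059388889 m/s. Sum: 0.0008788 + 0.059388889 = 0.060267689 m/s. 1 mile/hour = 0.44704 m/s, so 0.060267689 m/s = 0.060267689 / 0.44704 = 0.13481498 mile/hour ≈ 0.1348 mile/hour (4 s.f.). Final answer: 0.1348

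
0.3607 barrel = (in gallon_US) 1 barrel = 0.15898729 m^3, so 0.3607 barrel = 0.3607 * 0.15898729 = 0.057346717 m^3. 1 gallon_US = 0.0037854118 m^3, so 0.057346717 m^3 = 0.057346717 / 0.0037854118 = 15.1494 gallon_US ≈ 15.15 gallon_US (4 s.f.). Final answer: 15.15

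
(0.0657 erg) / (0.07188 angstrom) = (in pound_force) 205.5. Check: 1 erg = 1e-07 J, so 0.0657 erg = 0.0657 * 1e-07 = 6.57e-09 J. 1 angstrom = 1e-10 m, so 0.07188 angstrom = 0.07188 * 1e-10 = 7.188e-12 m. Combine: 6.57e-09 J / 7.188e-12 m = 914.02337 N. 1 pound_force = 4.4482216 N, so 914.02337 N = 914.02337 / 4.4482216 = 205.48063 pound_force ≈ 205.5 pound_force (4 s.f.).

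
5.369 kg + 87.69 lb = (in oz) 5.369 kg is already in kg. 1 lb = 0.45359237 kg, so 87.69 lb = 87.69 * 0.45359237 = 39.775515 kg. Sum: 5.369 + 39.775515 = 45.144515 kg. 1 oz = 0.028349523 kg, so 45.144515 kg = 45.144515 / 0.028349523 = 1592.4259 oz ≈ 1592 oz (4 s.f.). Final answer: 1592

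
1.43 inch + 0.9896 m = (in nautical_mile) 0.000554. Check: 1 inch = 0.0254 m, so 1.43 inch = 1.43 * 0.0254 = 0.036322 m. 0.9896 m is already in m. Sum: 0.036322 + 0.9896 = 1.025922 m. 1 nautical_mile = 1852 m, so 1.025922 m = 1.025922 / 1852 = 0.00055395356 nautical_mile ≈ 0.000554 nautical_mile (4 s.f.).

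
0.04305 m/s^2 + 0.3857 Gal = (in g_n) 0.04305 m/s^2 is already in m/s^2. 1 Gal = 0.01 m/s^2, so 0.3857 Gal = 0.3857 * 0.01 = 0.003857 m/s^2. Sum: 0.04305 + 0.003857 = 0.046907 m/s^2. 1 g_n = 9.80665 m/s^2, so 0.046907 m/s^2 = 0.046907 / 9.80665 = 0.0047831828 g_n ≈ 0.004783 g_n (4 s.f.). Final answer: 0.004783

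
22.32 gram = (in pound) 1 gram = 0.001 kg, so 22.32 gram = 22.32 * 0.001 = 0.02232 kg. 1 pound = 0.45359237 kg, so 0.02232 kg = 0.02232 / 0.45359237 = 0.049207177 pound ≈ 0.04921 pound (4 s.f.). Final answer: 0.04921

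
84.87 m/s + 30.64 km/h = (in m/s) 84.87 m/s is already in m/s. 1 km/h = 0.27777778 m/s, so 30.64 km/h = 30.64 * 0.27777778 = 8.5111111 m/s. Sum: 84.87 + 8.5111111 = 93.381111 m/s. Result: 93.381111 m/s ≈ 93.38 m/s (4 s.f.). Final answer: 93.38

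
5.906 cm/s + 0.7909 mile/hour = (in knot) 0.8021. Check: 1 cm/s = 0.01 m/s, so 5.906 cm/s = 5.906 * 0.01 = 0.05906 m/s. 1 mile/hour = 0.44704 m/s, so 0.7909 mile/hour = 0.7909 * 0.44704 = 0.35356394 m/s. Sum: 0.05906 + 0.35356394 = 0.41262394 m/s. 1 knot = 0.51444444 m/s, so 0.41262394 m/s = 0.41262394 / 0.51444444 = 0.80207677 knot ≈ 0.8021 knot (4 s.f.).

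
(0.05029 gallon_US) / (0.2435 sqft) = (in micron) 1 gallon_US = 0.0037854118 m^3, so 0.05029 gallon_US = 0.05029 * 0.0037854118 = 0.00019036836 m^3. 1 sqft = 0.09290304 m^2, so 0.2435 sqft = 0.2435 * 0.09290304 = 0.02262189 m^2. Combine: 0.00019036836 m^3 / 0.02262189 m^2 = 0.0084152278 m. 1 micron = 1e-06 m, so 0.0084152278 m = 0.0084152278 / 1e-06 = 8415.2278 micron ≈ 8415 micron (4 s.f.). Final answer: 8415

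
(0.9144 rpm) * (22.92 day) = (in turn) 3.018e+04. Check: 1 rpm = 0.10471976 rad/s, so 0.9144 rpm = 0.9144 * 0.10471976 = 0.095755744 rad/s. 1 day = 86400 s, so 22.92 day = 22.92 * 86400 = 1980288 s. Combine: 0.095755744 rad/s * 1980288 s = 189623.95 rad. 1 turn = 6.2831853 rad, so 189623.95 rad = 189623.95 / 6.2831853 = 30179.589 turn ≈ 3.018e+04 turn (4 s.f.).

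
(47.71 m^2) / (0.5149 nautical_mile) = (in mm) 50.03. Check: 47.71 m^2 is already in m^2. 1 nautical_mile = 1852 m, so 0.5149 nautical_mile = 0.5149 * 1852 = 953.5948 m. Combine: 47.71 m^2 / 953.5948 m = 0.050031733 m. 1 mm = 0.001 m, so 0.050031733 m = 0.050031733 / 0.001 = 50.031733 mm ≈ 50.03 mm (4 s.f.).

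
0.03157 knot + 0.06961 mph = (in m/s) 0.04736. Check: 1 knot = 0.51444444 m/s, so 0.03157 knot = 0.03157 * 0.51444444 = 0.016241011 m/s. 1 mph = 0.44704 m/s, so 0.06961 mph = 0.06961 * 0.44704 = 0.031118454 m/s. Sum: 0.016241011 + 0.031118454 = 0.047359466 m/s. Result: 0.047359466 m/s ≈ 0.04736 m/s (4 s.f.).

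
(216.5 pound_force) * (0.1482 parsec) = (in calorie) 1 pound_force = 4.4482216 N, so 216.5 pound_force = 216.5 * 4.4482216 = 963.03998 N. 1 parsec = 3.0856776e+16 m, so 0.1482 parsec = 0.1482 * 3.0856776e+16 = 4.5729742e+15 m. Combine: 963.03998 N * 4.5729742e+15 m = 4.403957e+18 J. 1 calorie = 4.184 J, so 4.403957e+18 J = 4.403957e+18 / 4.184 = 1.052571e+18 calorie ≈ 1.053e+18 calorie (4 s.f.). Final answer: 1.053e+18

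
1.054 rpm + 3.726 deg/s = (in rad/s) 1 rpm = 0.10471976 rad/s, so 1.054 rpm = 1.054 * 0.10471976 = 0.11037462 rad/s. 1 deg/s = 0.017453293 rad/s, so 3.726 deg/s = 3.726 * 0.017453293 = 0.065030968 rad/s. Sum: 0.11037462 + 0.065030968 = 0.17540559 rad/s. Result: 0.17540559 rad/s ≈ 0.1754 rad/s (4 s.f.). Final answer: 0.1754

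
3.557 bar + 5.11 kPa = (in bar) 1 bar = 100000 Pa, so 3.557 bar = 3.557 * 100000 = 355700 Pa. 1 kPa = 1000 Pa, so 5.11 kPa = 5.11 * 1000 = 5110 Pa. Sum: 355700 + 5110 = 360810 Pa. 1 bar = 100000 Pa, so 360810 Pa = 360810 / 100000 = 3.6081 bar ≈ 3.608 bar (4 s.f.). Final answer: 3.608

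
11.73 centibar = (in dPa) 1.173e+05. Check: 1 centibar = 1000 Pa, so 11.73 centibar = 11.73 * 1000 = 11730 Pa. 1 dPa = 0.1 Pa, so 11730 Pa = 11730 / 0.1 = 117300 dPa ≈ 1.173e+05 dPa (4 s.f.).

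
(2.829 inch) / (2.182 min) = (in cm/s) 0.05489. Check: 1 inch = 0.0254 m, so 2.829 inch = 2.829 * 0.0254 = 0.0718566 m. 1 min = 60 s, so 2.182 min = 2.182 * 60 = 130.92 s. Combine: 0.0718566 m / 130.92 s = 0.00054885885 m/s. 1 cm/s = 0.01 m/s, so 0.00054885885 m/s = 0.00054885885 / 0.01 = 0.054885885 cm/s ≈ 0.05489 cm/s (4 s.f.).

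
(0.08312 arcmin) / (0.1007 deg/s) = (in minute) 1 arcmin = 0.00029088821 rad, so 0.08312 arcmin = 0.08312 * 0.00029088821 = 2.4178628e-05 rad. 1 deg/s = 0.017453293 rad/s, so 0.1007 deg/s = 0.1007 * 0.017453293 = 0.0017575466 rad/s. Combine: 2.4178628e-05 rad / 0.0017575466 rad/s = 0.013757034 s. 1 minute = 60 s, so 0.013757034 s = 0.013757034 / 60 = 0.0002292839 minute ≈ 0.0002293 minute (4 s.f.). Final answer: 0.0002293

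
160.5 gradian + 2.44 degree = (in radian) 1 gradian = 0.015707963 rad, so 160.5 gradian = 160.5 * 0.015707963 = 2.5211281 rad. 1 degree = 0.017453293 rad, so 2.44 degree = 2.44 * 0.017453293 = 0.042586034 rad. Sum: 2.5211281 + 0.042586034 = 2.5637141 rad. 2.5637141 rad = 2.5637141 radian ≈ 2.564 radian (4 s.f.). Final answer: 2.564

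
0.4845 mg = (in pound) 1.068e-06. Check: 1 mg = 1e-06 kg, so 0.4845 mg = 0.4845 * 1e-06 = 4.845e-07 kg. 1 pound = 0.45359237 kg, so 4.845e-07 kg = 4.845e-07 / 0.45359237 = 1.0681397e-06 pound ≈ 1.068e-06 pound (4 s.f.).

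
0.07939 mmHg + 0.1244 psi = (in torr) 1 mmHg = 133.32237 Pa, so 0.07939 mmHg = 0.07939 * 133.32237 = 10.584463 Pa. 1 psi = 6894.7573 Pa, so 0.1244 psi = 0.1244 * 6894.7573 = 857.70781 Pa. Sum: 10.584463 + 857.70781 = 868.29227 Pa. 1 torr = 133.32237 Pa, so 868.29227 Pa = 868.29227 / 133.32237 = 6.5127276 torr ≈ 6.513 torr (4 s.f.). Final answer: 6.513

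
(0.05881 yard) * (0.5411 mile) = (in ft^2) 1 yard = 0.9144 m, so 0.05881 yard = 0.05881 * 0.9144 = 0.053775864 m. 1 mile = 1609.344 m, so 0.5411 mile = 0.5411 * 1609.344 = 870.81604 m. Combine: 0.053775864 m * 870.81604 m = 46.828885 m^2. 1 ft^2 = 0.09290304 m^2, so 46.828885 m^2 = 46.828885 / 0.09290304 = 504.06192 ft^2 ≈ 504.1 ft^2 (4 s.f.). Final answer: 504.1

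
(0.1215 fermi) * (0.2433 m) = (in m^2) 1 fermi = 1e-15 m, so 0.1215 fermi = 0.1215 * 1e-15 = 1.215e-16 m. 0.2433 m is already in m. Combine: 1.215e-16 m * 0.2433 m = 2.956095e-17 m^2. Result: 2.956095e-17 m^2 ≈ 2.956e-17 m^2 (4 s.f.). Final answer: 2.956e-17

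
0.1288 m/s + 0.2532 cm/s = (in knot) 0.2553. Check: 0.1288 m/s is already in m/s. 1 cm/s = 0.01 m/s, so 0.2532 cm/s = 0.2532 * 0.01 = 0.002532 m/s. Sum: 0.1288 + 0.002532 = 0.131332 m/s. 1 knot = 0.51444444 m/s, so 0.131332 m/s = 0.131332 / 0.51444444 = 0.25528898 knot ≈ 0.2553 knot (4 s.f.).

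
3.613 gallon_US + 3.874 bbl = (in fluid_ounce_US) 2.129e+04. Check: 1 gallon_US = 0.0037854118 m^3, so 3.613 gallon_US = 3.613 * 0.0037854118 = 0.013676693 m^3. 1 bbl = 0.15898729 m^3, so 3.874 bbl = 3.874 * 0.15898729 = 0.61591678 m^3. Sum: 0.013676693 + 0.61591678 = 0.62959347 m^3. 1 fluid_ounce_US = 2.957353e-05 m^3, so 0.62959347 m^3 = 0.62959347 / 2.957353e-05 = 21289.088 fluid_ounce_US ≈ 2.129e+04 fluid_ounce_US (4 s.f.).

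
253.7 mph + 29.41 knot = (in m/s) 128.5. Check: 1 mph = 0.44704 m/s, so 253.7 mph = 253.7 * 0.44704 = 113.41405 m/s. 1 knot = 0.51444444 m/s, so 29.41 knot = 29.41 * 0.51444444 = 15.129811 m/s. Sum: 113.41405 + 15.129811 = 128.54386 m/s. Result: 128.54386 m/s ≈ 128.5 m/s (4 s.f.).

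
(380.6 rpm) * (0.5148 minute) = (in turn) 1 rpm = 0.10471976 rad/s, so 380.6 rpm = 380.6 * 0.10471976 = 39.856339 rad/s. 1 minute = 60 s, so 0.5148 minute = 0.5148 * 60 = 30.888 s. Combine: 39.856339 rad/s * 30.888 s = 1231.0826 rad. 1 turn = 6.2831853 rad, so 1231.0826 rad = 1231.0826 / 6.2831853 = 195.93288 turn ≈ 195.9 turn (4 s.f.). Final answer: 195.9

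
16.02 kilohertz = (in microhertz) 1.602e+10. Check: 1 kilohertz = 1000 Hz, so 16.02 kilohertz = 16.02 * 1000 = 16020 Hz. 1 microhertz = 1e-06 Hz, so 16020 Hz = 16020 / 1e-06 = 1.602e+10 microhertz.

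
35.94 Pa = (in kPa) 0.03594. Check: 1 kPa = 1000 Pa, so 35.94 Pa = 35.94 / 1000 = 0.03594 kPa.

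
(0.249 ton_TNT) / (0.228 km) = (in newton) 4.569e+06. Check: 1 ton_TNT = 4.184e+09 J, so 0.249 ton_TNT = 0.249 * 4.184e+09 = 1.041816e+09 J. 1 km = 1000 m, so 0.228 km = 0.228 * 1000 = 228 m. Combine: 1.041816e+09 J / 228 m = 4569368.4 N. 4569368.4 N = 4569368.4 newton ≈ 4.569e+06 newton (4 s.f.).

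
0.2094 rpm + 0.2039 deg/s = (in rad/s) 0.02549. Check: 1 rpm = 0.10471976 rad/s, so 0.2094 rpm = 0.2094 * 0.10471976 = 0.021928317 rad/s. 1 deg/s = 0.017453293 rad/s, so 0.2039 deg/s = 0.2039 * 0.017453293 = 0.0035587263 rad/s. Sum: 0.021928317 + 0.0035587263 = 0.025487043 rad/s. Result: 0.025487043 rad/s ≈ 0.02549 rad/s (4 s.f.).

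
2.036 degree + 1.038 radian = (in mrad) 1074. Check: 1 degree = 0.017453293 rad, so 2.036 degree = 2.036 * 0.017453293 = 0.035534904 rad. 1.038 radian = 1.038 rad. Sum: 0.035534904 + 1.038 = 1.0735349 rad. 1 mrad = 0.001 rad, so 1.0735349 rad = 1.0735349 / 0.001 = 1073.5349 mrad ≈ 1074 mrad (4 s.f.).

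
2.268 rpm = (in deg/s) 1 rpm = 0.10471976 rad/s, so 2.268 rpm = 2.268 * 0.10471976 = 0.2375044 rad/s. 1 deg/s = 0.017453293 rad/s, so 0.2375044 rad/s = 0.2375044 / 0.017453293 = 13.608 deg/s ≈ 13.61 deg/s (4 s.f.). Final answer: 13.61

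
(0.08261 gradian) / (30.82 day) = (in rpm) 4.653e-09. Check: 1 gradian = 0.015707963 rad, so 0.08261 gradian = 0.08261 * 0.015707963 = 0.0012976348 rad. 1 day = 86400 s, so 30.82 day = 30.82 * 86400 = 2662848 s. Combine: 0.0012976348 rad / 2662848 s = 4.873109e-10 rad/s. 1 rpm = 0.10471976 rad/s, so 4.873109e-10 rad/s = 4.873109e-10 / 0.10471976 = 4.6534763e-09 rpm ≈ 4.653e-09 rpm (4 s.f.).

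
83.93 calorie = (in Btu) 0.3328. Check: 1 calorie = 4.184 J, so 83.93 calorie = 83.93 * 4.184 = 351.16312 J. 1 Btu = 1055.0559 J, so 351.16312 J = 351.16312 / 1055.0559 = 0.33283842 Btu ≈ 0.3328 Btu (4 s.f.).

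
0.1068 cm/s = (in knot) 1 cm/s = 0.01 m/s, so 0.1068 cm/s = 0.1068 * 0.01 = 0.001068 m/s. 1 knot = 0.51444444 m/s, so 0.001068 m/s = 0.001068 / 0.51444444 = 0.0020760259 knot ≈ 0.002076 knot (4 s.f.). Final answer: 0.002076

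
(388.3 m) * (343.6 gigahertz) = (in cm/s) 1.334e+16. Check: 388.3 m is already in m. 1 gigahertz = 1e+09 Hz, so 343.6 gigahertz = 343.6 * 1e+09 = 3.436e+11 Hz. Combine: 388.3 m * 3.436e+11 Hz = 1.3341988e+14 m/s. 1 cm/s = 0.01 m/s, so 1.3341988e+14 m/s = 1.3341988e+14 / 0.01 = 1.3341988e+16 cm/s ≈ 1.334e+16 cm/s (4 s.f.).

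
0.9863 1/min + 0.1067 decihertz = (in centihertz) 1 1/min = 0.016666667 Hz, so 0.9863 1/min = 0.9863 * 0.016666667 = 0.016438333 Hz. 1 decihertz = 0.1 Hz, so 0.1067 decihertz = 0.1067 * 0.1 = 0.01067 Hz. Sum: 0.016438333 + 0.01067 = 0.027108333 Hz. 1 centihertz = 0.01 Hz, so 0.027108333 Hz = 0.027108333 / 0.01 = 2.7108333 centihertz ≈ 2.711 centihertz (4 s.f.). Final answer: 2.711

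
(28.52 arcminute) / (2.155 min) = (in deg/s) 1 arcminute = 0.00029088821 rad, so 28.52 arcminute = 28.52 * 0.00029088821 = 0.0082961317 rad. 1 min = 60 s, so 2.155 min = 2.155 * 60 = 129.3 s. Combine: 0.0082961317 rad / 129.3 s = 6.4161885e-05 rad/s. 1 deg/s = 0.017453293 rad/s, so 6.4161885e-05 rad/s = 6.4161885e-05 / 0.017453293 = 0.0036762052 deg/s ≈ 0.003676 deg/s (4 s.f.). Final answer: 0.003676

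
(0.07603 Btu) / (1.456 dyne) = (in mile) 1 Btu = 1055.0559 J, so 0.07603 Btu = 0.07603 * 1055.0559 = 80.215896 J. 1 dyne = 1e-05 N, so 1.456 dyne = 1.456 * 1e-05 = 1.456e-05 N. Combine: 80.215896 J / 1.456e-05 N = 5509333.5 m. 1 mile = 1609.344 m, so 5509333.5 m = 5509333.5 / 1609.344 = 3423.3412 mile ≈ 3423 mile (4 s.f.). Final answer: 3423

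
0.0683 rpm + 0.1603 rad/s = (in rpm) 1 rpm = 0.10471976 rad/s, so 0.0683 rpm = 0.0683 * 0.10471976 = 0.0071523593 rad/s. 0.1603 rad/s is already in rad/s. Sum: 0.0071523593 + 0.1603 = 0.16745236 rad/s. 1 rpm = 0.10471976 rad/s, so 0.16745236 rad/s = 0.16745236 / 0.10471976 = 1.5990522 rpm ≈ 1.599 rpm (4 s.f.). Final answer: 1.599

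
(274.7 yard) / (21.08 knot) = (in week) 1 yard = 0.9144 m, so 274.7 yard = 274.7 * 0.9144 = 251.18568 m. 1 knot = 0.51444444 m/s, so 21.08 knot = 21.08 * 0.51444444 = 10.844489 m/s. Combine: 251.18568 m / 10.844489 m/s = 23.162519 s. 1 week = 604800 s, so 23.162519 s = 23.162519 / 604800 = 3.8297816e-05 week ≈ 3.83e-05 week (4 s.f.). Final answer: 3.83e-05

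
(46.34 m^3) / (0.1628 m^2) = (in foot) 46.34 m^3 is already in m^3. 0.1628 m^2 is already in m^2. Combine: 46.34 m^3 / 0.1628 m^2 = 284.64373 m. 1 foot = 0.3048 m, so 284.64373 m = 284.64373 / 0.3048 = 933.87052 foot ≈ 933.9 foot (4 s.f.). Final answer: 933.9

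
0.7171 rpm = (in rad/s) 0.07509. Check: 1 rpm = 0.10471976 rad/s, so 0.7171 rpm = 0.7171 * 0.10471976 = 0.075094536 rad/s. Result: 0.075094536 rad/s ≈ 0.07509 rad/s (4 s.f.).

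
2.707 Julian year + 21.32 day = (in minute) 1.454e+06. Check: 1 Julian year = 31557600 s, so 2.707 Julian year = 2.707 * 31557600 = 85426423 s. 1 day = 86400 s, so 21.32 day = 21.32 * 86400 = 1842048 s. Sum: 85426423 + 1842048 = 87268471 s. 1 minute = 60 s, so 87268471 s = 87268471 / 60 = 1454474.5 minute ≈ 1.454e+06 minute (4 s.f.).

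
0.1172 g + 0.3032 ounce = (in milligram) 1 g = 0.001 kg, so 0.1172 g = 0.1172 * 0.001 = 0.0001172 kg. 1 ounce = 0.028349523 kg, so 0.3032 ounce = 0.3032 * 0.028349523 = 0.0085955754 kg. Sum: 0.0001172 + 0.0085955754 = 0.0087127754 kg. 1 milligram = 1e-06 kg, so 0.0087127754 kg = 0.0087127754 / 1e-06 = 8712.7754 milligram ≈ 8713 milligram (4 s.f.). Final answer: 8713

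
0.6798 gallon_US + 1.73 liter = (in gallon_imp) 1 gallon_US = 0.0037854118 m^3, so 0.6798 gallon_US = 0.6798 * 0.0037854118 = 0.0025733229 m^3. 1 liter = 0.001 m^3, so 1.73 liter = 1.73 * 0.001 = 0.00173 m^3. Sum: 0.0025733229 + 0.00173 = 0.0043033229 m^3. 1 gallon_imp = 0.00454609 m^3, so 0.0043033229 m^3 = 0.0043033229 / 0.00454609 = 0.94659871 gallon_imp ≈ 0.9466 gallon_imp (4 s.f.). Final answer: 0.9466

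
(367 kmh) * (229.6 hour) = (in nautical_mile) 4.55e+04. Check: 1 kmh = 0.27777778 m/s, so 367 kmh = 367 * 0.27777778 = 101.94444 m/s. 1 hour = 3600 s, so 229.6 hour = 229.6 * 3600 = 826560 s. Combine: 101.94444 m/s * 826560 s = 84263200 m. 1 nautical_mile = 1852 m, so 84263200 m = 84263200 / 1852 = 45498.488 nautical_mile ≈ 4.55e+04 nautical_mile (4 s.f.).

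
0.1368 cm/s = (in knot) 1 cm/s = 0.01 m/s, so 0.1368 cm/s = 0.1368 * 0.01 = 0.001368 m/s. 1 knot = 0.51444444 m/s, so 0.001368 m/s = 0.001368 / 0.51444444 = 0.0026591793 knot ≈ 0.002659 knot (4 s.f.). Final answer: 0.002659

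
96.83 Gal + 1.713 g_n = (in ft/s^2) 1 Gal = 0.01 m/s^2, so 96.83 Gal = 96.83 * 0.01 = 0.9683 m/s^2. 1 g_n = 9.80665 m/s^2, so 1.713 g_n = 1.713 * 9.80665 = 16.798791 m/s^2. Sum: 0.9683 + 16.798791 = 17.767091 m/s^2. 1 ft/s^2 = 0.3048 m/s^2, so 17.767091 m/s^2 = 17.767091 / 0.3048 = 58.290982 ft/s^2 ≈ 58.29 ft/s^2 (4 s.f.). Final answer: 58.29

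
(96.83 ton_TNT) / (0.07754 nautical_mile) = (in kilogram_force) 1 ton_TNT = 4.184e+09 J, so 96.83 ton_TNT = 96.83 * 4.184e+09 = 4.0513672e+11 J. 1 nautical_mile = 1852 m, so 0.07754 nautical_mile = 0.07754 * 1852 = 143.60408 m. Combine: 4.0513672e+11 J / 143.60408 m = 2.8212062e+09 N. 1 kilogram_force = 9.80665 N, so 2.8212062e+09 N = 2.8212062e+09 / 9.80665 = 2.8768297e+08 kilogram_force ≈ 2.877e+08 kilogram_force (4 s.f.). Final answer: 2.877e+08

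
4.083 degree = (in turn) 0.01134. Check: 1 degree = 0.017453293 rad, so 4.083 degree = 4.083 * 0.017453293 = 0.071261793 rad. 1 turn = 6.2831853 rad, so 0.071261793 rad = 0.071261793 / 6.2831853 = 0.011341667 turn ≈ 0.01134 turn (4 s.f.).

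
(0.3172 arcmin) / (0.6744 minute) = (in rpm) 2.178e-05. Check: 1 arcmin = 0.00029088821 rad, so 0.3172 arcmin = 0.3172 * 0.00029088821 = 9.226974e-05 rad. 1 minute = 60 s, so 0.6744 minute = 0.6744 * 60 = 40.464 s. Combine: 9.226974e-05 rad / 40.464 s = 2.2802921e-06 rad/s. 1 rpm = 0.10471976 rad/s, so 2.2802921e-06 rad/s = 2.2802921e-06 / 0.10471976 = 2.1775186e-05 rpm ≈ 2.178e-05 rpm (4 s.f.).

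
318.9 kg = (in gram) 1 gram = 0.001 kg, so 318.9 kg = 318.9 / 0.001 = 318900 gram ≈ 3.189e+05 gram (4 s.f.). Final answer: 3.189e+05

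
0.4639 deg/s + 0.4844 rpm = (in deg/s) 1 deg/s = 0.017453293 rad/s, so 0.4639 deg/s = 0.4639 * 0.017453293 = 0.0080965824 rad/s. 1 rpm = 0.10471976 rad/s, so 0.4844 rpm = 0.4844 * 0.10471976 = 0.050726249 rad/s. Sum: 0.0080965824 + 0.050726249 = 0.058822832 rad/s. 1 deg/s = 0.017453293 rad/s, so 0.058822832 rad/s = 0.058822832 / 0.017453293 = 3.3703 deg/s ≈ 3.37 deg/s (4 s.f.). Final answer: 3.37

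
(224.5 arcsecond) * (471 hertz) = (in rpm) 1 arcsecond = 4.8481368e-06 rad, so 224.5 arcsecond = 224.5 * 4.8481368e-06 = 0.0010884067 rad. 471 hertz = 471 Hz. Combine: 0.0010884067 rad * 471 Hz = 0.51263956 rad/s. 1 rpm = 0.10471976 rad/s, so 0.51263956 rad/s = 0.51263956 / 0.10471976 = 4.8953472 rpm ≈ 4.895 rpm (4 s.f.). Final answer: 4.895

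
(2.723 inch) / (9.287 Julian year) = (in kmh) 1 inch = 0.0254 m, so 2.723 inch = 2.723 * 0.0254 = 0.0691642 m. 1 Julian year = 31557600 s, so 9.287 Julian year = 9.287 * 31557600 = 2.9307543e+08 s. Combine: 0.0691642 m / 2.9307543e+08 s = 2.3599453e-10 m/s. 1 kmh = 0.27777778 m/s, so 2.3599453e-10 m/s = 2.3599453e-10 / 0.27777778 = 8.4958032e-10 kmh ≈ 8.496e-10 kmh (4 s.f.). Final answer: 8.496e-10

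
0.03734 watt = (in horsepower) 5.007e-05. Check: 0.03734 watt = 0.03734 W. 1 horsepower = 745.69987 W, so 0.03734 W = 0.03734 / 745.69987 = 5.0073765e-05 horsepower ≈ 5.007e-05 horsepower (4 s.f.).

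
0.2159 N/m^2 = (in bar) 0.2159 N/m^2 = 0.2159 Pa. 1 bar = 100000 Pa, so 0.2159 Pa = 0.2159 / 100000 = 2.159e-06 bar. Final answer: 2.159e-06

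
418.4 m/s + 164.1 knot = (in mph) 418.4 m/s is already in m/s. 1 knot = 0.51444444 m/s, so 164.1 knot = 164.1 * 0.51444444 = 84.420333 m/s. Sum: 418.4 + 84.420333 = 502.82033 m/s. 1 mph = 0.44704 m/s, so 502.82033 m/s = 502.82033 / 0.44704 = 1124.7771 mph ≈ 1125 mph (4 s.f.). Final answer: 1125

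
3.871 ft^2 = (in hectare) 1 ft^2 = 0.09290304 m^2, so 3.871 ft^2 = 3.871 * 0.09290304 = 0.35962767 m^2. 1 hectare = 10000 m^2, so 0.35962767 m^2 = 0.35962767 / 10000 = 3.5962767e-05 hectare ≈ 3.596e-05 hectare (4 s.f.). Final answer: 3.596e-05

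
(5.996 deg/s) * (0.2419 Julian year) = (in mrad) 7.989e+08. Check: 1 deg/s = 0.017453293 rad/s, so 5.996 deg/s = 5.996 * 0.017453293 = 0.10464994 rad/s. 1 Julian year = 31557600 s, so 0.2419 Julian year = 0.2419 * 31557600 = 7633783.4 s. Combine: 0.10464994 rad/s * 7633783.4 s = 798874.99 rad. 1 mrad = 0.001 rad, so 798874.99 rad = 798874.99 / 0.001 = 7.9887499e+08 mrad ≈ 7.989e+08 mrad (4 s.f.).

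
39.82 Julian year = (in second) 1 Julian year = 31557600 s, so 39.82 Julian year = 39.82 * 31557600 = 1.2566236e+09 s. 1.2566236e+09 s = 1.2566236e+09 second ≈ 1.257e+09 second (4 s.f.). Final answer: 1.257e+09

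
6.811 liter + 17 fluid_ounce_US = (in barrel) 0.046. Check: 1 liter = 0.001 m^3, so 6.811 liter = 6.811 * 0.001 = 0.006811 m^3. 1 fluid_ounce_US = 2.957353e-05 m^3, so 17 fluid_ounce_US = 17 * 2.957353e-05 = 0.00050275 m^3. Sum: 0.006811 + 0.00050275 = 0.00731375 m^3. 1 barrel = 0.15898729 m^3, so 0.00731375 m^3 = 0.00731375 / 0.15898729 = 0.046002104 barrel ≈ 0.046 barrel (4 s.f.).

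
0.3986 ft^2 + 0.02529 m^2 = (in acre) 1.54e-05. Check: 1 ft^2 = 0.09290304 m^2, so 0.3986 ft^2 = 0.3986 * 0.09290304 = 0.037031152 m^2. 0.02529 m^2 is already in m^2. Sum: 0.037031152 + 0.02529 = 0.062321152 m^2. 1 acre = 4046.8564 m^2, so 0.062321152 m^2 = 0.062321152 / 4046.8564 = 1.5399892e-05 acre ≈ 1.54e-05 acre (4 s.f.).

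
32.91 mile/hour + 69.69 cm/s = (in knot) 29.95. Check: 1 mile/hour = 0.44704 m/s, so 32.91 mile/hour = 32.91 * 0.44704 = 14.712086 m/s. 1 cm/s = 0.01 m/s, so 69.69 cm/s = 69.69 * 0.01 = 0.6969 m/s. Sum: 14.712086 + 0.6969 = 15.408986 m/s. 1 knot = 0.51444444 m/s, so 15.408986 m/s = 15.408986 / 0.51444444 = 29.952673 knot ≈ 29.95 knot (4 s.f.).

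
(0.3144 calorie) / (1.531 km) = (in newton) 1 calorie = 4.184 J, so 0.3144 calorie = 0.3144 * 4.184 = 1.3154496 J. 1 km = 1000 m, so 1.531 km = 1.531 * 1000 = 1531 m. Combine: 1.3154496 J / 1531 m = 0.00085920941 N. 0.00085920941 N = 0.00085920941 newton ≈ 0.0008592 newton (4 s.f.). Final answer: 0.0008592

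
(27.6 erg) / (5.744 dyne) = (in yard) 1 erg = 1e-07 J, so 27.6 erg = 27.6 * 1e-07 = 2.76e-06 J. 1 dyne = 1e-05 N, so 5.744 dyne = 5.744 * 1e-05 = 5.744e-05 N. Combine: 2.76e-06 J / 5.744e-05 N = 0.048050139 m. 1 yard = 0.9144 m, so 0.048050139 m = 0.048050139 / 0.9144 = 0.052548271 yard ≈ 0.05255 yard (4 s.f.). Final answer: 0.05255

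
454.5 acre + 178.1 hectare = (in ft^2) 3.897e+07. Check: 1 acre = 4046.8564 m^2, so 454.5 acre = 454.5 * 4046.8564 = 1839296.2 m^2. 1 hectare = 10000 m^2, so 178.1 hectare = 178.1 * 10000 = 1781000 m^2. Sum: 1839296.2 + 1781000 = 3620296.2 m^2. 1 ft^2 = 0.09290304 m^2, so 3620296.2 m^2 = 3620296.2 / 0.09290304 = 38968544 ft^2 ≈ 3.897e+07 ft^2 (4 s.f.).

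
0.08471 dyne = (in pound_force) 1 dyne = 1e-05 N, so 0.08471 dyne = 0.08471 * 1e-05 = 8.471e-07 N. 1 pound_force = 4.4482216 N, so 8.471e-07 N = 8.471e-07 / 4.4482216 = 1.9043566e-07 pound_force ≈ 1.904e-07 pound_force (4 s.f.). Final answer: 1.904e-07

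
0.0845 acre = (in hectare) 1 acre = 4046.8564 m^2, so 0.0845 acre = 0.0845 * 4046.8564 = 341.95937 m^2. 1 hectare = 10000 m^2, so 341.95937 m^2 = 341.95937 / 10000 = 0.034195937 hectare ≈ 0.0342 hectare (4 s.f.). Final answer: 0.0342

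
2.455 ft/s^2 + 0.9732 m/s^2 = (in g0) 1 ft/s^2 = 0.3048 m/s^2, so 2.455 ft/s^2 = 2.455 * 0.3048 = 0.748284 m/s^2. 0.9732 m/s^2 is already in m/s^2. Sum: 0.748284 + 0.9732 = 1.721484 m/s^2. 1 g0 = 9.80665 m/s^2, so 1.721484 m/s^2 = 1.721484 / 9.80665 = 0.17554251 g0 ≈ 0.1755 g0 (4 s.f.). Final answer: 0.1755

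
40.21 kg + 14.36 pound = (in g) 4.672e+04. Check: 40.21 kg is already in kg. 1 pound = 0.45359237 kg, so 14.36 pound = 14.36 * 0.45359237 = 6.5135864 kg. Sum: 40.21 + 6.5135864 = 46.723586 kg. 1 g = 0.001 kg, so 46.723586 kg = 46.723586 / 0.001 = 46723.586 g ≈ 4.672e+04 g (4 s.f.).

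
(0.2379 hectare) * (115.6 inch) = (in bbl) 1 hectare = 10000 m^2, so 0.2379 hectare = 0.2379 * 10000 = 2379 m^2. 1 inch = 0.0254 m, so 115.6 inch = 115.6 * 0.0254 = 2.93624 m. Combine: 2379 m^2 * 2.93624 m = 6985.315 m^3. 1 bbl = 0.15898729 m^3, so 6985.315 m^3 = 6985.315 / 0.15898729 = 43936.309 bbl ≈ 4.394e+04 bbl (4 s.f.). Final answer: 4.394e+04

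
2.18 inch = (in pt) 1 inch = 0.0254 m, so 2.18 inch = 2.18 * 0.0254 = 0.055372 m. 1 pt = 0.00035277778 m, so 0.055372 m = 0.055372 / 0.00035277778 = 156.96 pt ≈ 157 pt (4 s.f.). Final answer: 157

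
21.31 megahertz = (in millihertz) 2.131e+10. Check: 1 megahertz = 1000000 Hz, so 21.31 megahertz = 21.31 * 1000000 = 21310000 Hz. 1 millihertz = 0.001 Hz, so 21310000 Hz = 21310000 / 0.001 = 2.131e+10 millihertz.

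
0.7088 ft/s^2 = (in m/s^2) 1 ft/s^2 = 0.3048 m/s^2, so 0.7088 ft/s^2 = 0.7088 * 0.3048 = 0.21604224 m/s^2. Result: 0.21604224 m/s^2 ≈ 0.216 m/s^2 (4 s.f.). Final answer: 0.216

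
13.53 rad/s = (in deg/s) 775.2. Check: 1 deg/s = 0.017453293 rad/s, so 13.53 rad/s = 13.53 / 0.017453293 = 775.2119 deg/s ≈ 775.2 deg/s (4 s.f.).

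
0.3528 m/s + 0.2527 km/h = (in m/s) 0.3528 m/s is already in m/s. 1 km/h = 0.27777778 m/s, so 0.2527 km/h = 0.2527 * 0.27777778 = 0.070194444 m/s. Sum: 0.3528 + 0.070194444 = 0.42299444 m/s. Result: 0.42299444 m/s ≈ 0.423 m/s (4 s.f.). Final answer: 0.423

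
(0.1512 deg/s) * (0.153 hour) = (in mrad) 1454. Check: 1 deg/s = 0.017453293 rad/s, so 0.1512 deg/s = 0.1512 * 0.017453293 = 0.0026389378 rad/s. 1 hour = 3600 s, so 0.153 hour = 0.153 * 3600 = 550.8 s. Combine: 0.0026389378 rad/s * 550.8 s = 1.453527 rad. 1 mrad = 0.001 rad, so 1.453527 rad = 1.453527 / 0.001 = 1453.527 mrad ≈ 1454 mrad (4 s.f.).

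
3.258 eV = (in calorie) 1.248e-19. Check: 1 eV = 1.6021766e-19 J, so 3.258 eV = 3.258 * 1.6021766e-19 = 5.2198915e-19 J. 1 calorie = 4.184 J, so 5.2198915e-19 J = 5.2198915e-19 / 4.184 = 1.247584e-19 calorie ≈ 1.248e-19 calorie (4 s.f.).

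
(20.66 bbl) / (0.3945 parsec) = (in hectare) 1 bbl = 0.15898729 m^3, so 20.66 bbl = 20.66 * 0.15898729 = 3.2846775 m^3. 1 parsec = 3.0856776e+16 m, so 0.3945 parsec = 0.3945 * 3.0856776e+16 = 1.2172998e+16 m. Combine: 3.2846775 m^3 / 1.2172998e+16 m = 2.6983308e-16 m^2. 1 hectare = 10000 m^2, so 2.6983308e-16 m^2 = 2.6983308e-16 / 10000 = 2.6983308e-20 hectare ≈ 2.698e-20 hectare (4 s.f.). Final answer: 2.698e-20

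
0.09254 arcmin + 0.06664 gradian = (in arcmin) 1 arcmin = 0.00029088821 rad, so 0.09254 arcmin = 0.09254 * 0.00029088821 = 2.6918795e-05 rad. 1 gradian = 0.015707963 rad, so 0.06664 gradian = 0.06664 * 0.015707963 = 0.0010467787 rad. Sum: 2.6918795e-05 + 0.0010467787 = 0.0010736975 rad. 1 arcmin = 0.00029088821 rad, so 0.0010736975 rad = 0.0010736975 / 0.00029088821 = 3.6911 arcmin ≈ 3.691 arcmin (4 s.f.). Final answer: 3.691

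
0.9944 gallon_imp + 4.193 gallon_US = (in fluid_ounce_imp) 717.7. Check: 1 gallon_imp = 0.00454609 m^3, so 0.9944 gallon_imp = 0.9944 * 0.00454609 = 0.0045206319 m^3. 1 gallon_US = 0.0037854118 m^3, so 4.193 gallon_US = 4.193 * 0.0037854118 = 0.015872232 m^3. Sum: 0.0045206319 + 0.015872232 = 0.020392864 m^3. 1 fluid_ounce_imp = 2.8413063e-05 m^3, so 0.020392864 m^3 = 0.020392864 / 2.8413063e-05 = 717.72846 fluid_ounce_imp ≈ 717.7 fluid_ounce_imp (4 s.f.).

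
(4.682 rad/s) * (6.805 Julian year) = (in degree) 5.761e+10. Check: 4.682 rad/s is already in rad/s. 1 Julian year = 31557600 s, so 6.805 Julian year = 6.805 * 31557600 = 2.1474947e+08 s. Combine: 4.682 rad/s * 2.1474947e+08 s = 1.005457e+09 rad. 1 degree = 0.017453293 rad, so 1.005457e+09 rad = 1.005457e+09 / 0.017453293 = 5.7608443e+10 degree ≈ 5.761e+10 degree (4 s.f.).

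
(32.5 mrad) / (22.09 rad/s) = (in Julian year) 4.662e-11. Check: 1 mrad = 0.001 rad, so 32.5 mrad = 32.5 * 0.001 = 0.0325 rad. 22.09 rad/s is already in rad/s. Combine: 0.0325 rad / 22.09 rad/s = 0.001471254 s. 1 Julian year = 31557600 s, so 0.001471254 s = 0.001471254 / 31557600 = 4.6621225e-11 Julian year ≈ 4.662e-11 Julian year (4 s.f.).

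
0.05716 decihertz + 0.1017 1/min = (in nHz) 1 decihertz = 0.1 Hz, so 0.05716 decihertz = 0.05716 * 0.1 = 0.005716 Hz. 1 1/min = 0.016666667 Hz, so 0.1017 1/min = 0.1017 * 0.016666667 = 0.001695 Hz. Sum: 0.005716 + 0.001695 = 0.007411 Hz. 1 nHz = 1e-09 Hz, so 0.007411 Hz = 0.007411 / 1e-09 = 7411000 nHz ≈ 7.411e+06 nHz (4 s.f.). Final answer: 7.411e+06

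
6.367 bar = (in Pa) 1 bar = 100000 Pa, so 6.367 bar = 6.367 * 100000 = 636700 Pa. Result: 636700 Pa ≈ 6.367e+05 Pa (4 s.f.). Final answer: 6.367e+05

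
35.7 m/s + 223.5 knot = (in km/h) 542.4. Check: 35.7 m/s is already in m/s. 1 knot = 0.51444444 m/s, so 223.5 knot = 223.5 * 0.51444444 = 114.97833 m/s. Sum: 35.7 + 114.97833 = 150.67833 m/s. 1 km/h = 0.27777778 m/s, so 150.67833 m/s = 150.67833 / 0.27777778 = 542.442 km/h ≈ 542.4 km/h (4 s.f.).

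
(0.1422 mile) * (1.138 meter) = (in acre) 1 mile = 1609.344 m, so 0.1422 mile = 0.1422 * 1609.344 = 228.84872 m. 1.138 meter = 1.138 m. Combine: 228.84872 m * 1.138 m = 260.42984 m^2. 1 acre = 4046.8564 m^2, so 260.42984 m^2 = 260.42984 / 4046.8564 = 0.064353615 acre ≈ 0.06435 acre (4 s.f.). Final answer: 0.06435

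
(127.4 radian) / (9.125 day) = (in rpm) 0.001543. Check: 127.4 radian = 127.4 rad. 1 day = 86400 s, so 9.125 day = 9.125 * 86400 = 788400 s. Combine: 127.4 rad / 788400 s = 0.0001615931 rad/s. 1 rpm = 0.10471976 rad/s, so 0.0001615931 rad/s = 0.0001615931 / 0.10471976 = 0.0015431004 rpm ≈ 0.001543 rpm (4 s.f.).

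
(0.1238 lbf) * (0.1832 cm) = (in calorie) 0.0002411. Check: 1 lbf = 4.4482216 N, so 0.1238 lbf = 0.1238 * 4.4482216 = 0.55068984 N. 1 cm = 0.01 m, so 0.1832 cm = 0.1832 * 0.01 = 0.001832 m. Combine: 0.55068984 N * 0.001832 m = 0.0010088638 J. 1 calorie = 4.184 J, so 0.0010088638 J = 0.0010088638 / 4.184 = 0.00024112423 calorie ≈ 0.0002411 calorie (4 s.f.).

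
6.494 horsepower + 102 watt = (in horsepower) 1 horsepower = 745.69987 W, so 6.494 horsepower = 6.494 * 745.69987 = 4842.575 W. 102 watt = 102 W. Sum: 4842.575 + 102 = 4944.575 W. 1 horsepower = 745.69987 W, so 4944.575 W = 4944.575 / 745.69987 = 6.6307843 horsepower ≈ 6.631 horsepower (4 s.f.). Final answer: 6.631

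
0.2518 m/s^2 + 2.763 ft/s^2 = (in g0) 0.2518 m/s^2 is already in m/s^2. 1 ft/s^2 = 0.3048 m/s^2, so 2.763 ft/s^2 = 2.763 * 0.3048 = 0.8421624 m/s^2. Sum: 0.2518 + 0.8421624 = 1.0939624 m/s^2. 1 g0 = 9.80665 m/s^2, so 1.0939624 m/s^2 = 1.0939624 / 9.80665 = 0.11155312 g0 ≈ 0.1116 g0 (4 s.f.). Final answer: 0.1116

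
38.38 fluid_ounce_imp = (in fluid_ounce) 1 fluid_ounce_imp = 2.8413063e-05 m^3, so 38.38 fluid_ounce_imp = 38.38 * 2.8413063e-05 = 0.0010904933 m^3. 1 fluid_ounce = 2.957353e-05 m^3, so 0.0010904933 m^3 = 0.0010904933 / 2.957353e-05 = 36.873967 fluid_ounce ≈ 36.87 fluid_ounce (4 s.f.). Final answer: 36.87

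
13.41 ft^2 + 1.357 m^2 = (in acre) 1 ft^2 = 0.09290304 m^2, so 13.41 ft^2 = 13.41 * 0.09290304 = 1.2458298 m^2. 1.357 m^2 is already in m^2. Sum: 1.2458298 + 1.357 = 2.6028298 m^2. 1 acre = 4046.8564 m^2, so 2.6028298 m^2 = 2.6028298 / 4046.8564 = 0.00064317324 acre ≈ 0.0006432 acre (4 s.f.). Final answer: 0.0006432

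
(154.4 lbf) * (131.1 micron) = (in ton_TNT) 1 lbf = 4.4482216 N, so 154.4 lbf = 154.4 * 4.4482216 = 686.80542 N. 1 micron = 1e-06 m, so 131.1 micron = 131.1 * 1e-06 = 0.0001311 m. Combine: 686.80542 N * 0.0001311 m = 0.09004019 J. 1 ton_TNT = 4.184e+09 J, so 0.09004019 J = 0.09004019 / 4.184e+09 = 2.1520122e-11 ton_TNT ≈ 2.152e-11 ton_TNT (4 s.f.). Final answer: 2.152e-11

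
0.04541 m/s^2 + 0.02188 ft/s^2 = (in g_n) 0.005311. Check: 0.04541 m/s^2 is already in m/s^2. 1 ft/s^2 = 0.3048 m/s^2, so 0.02188 ft/s^2 = 0.02188 * 0.3048 = 0.006669024 m/s^2. Sum: 0.04541 + 0.006669024 = 0.052079024 m/s^2. 1 g_n = 9.80665 m/s^2, so 0.052079024 m/s^2 = 0.052079024 / 9.80665 = 0.0053105825 g_n ≈ 0.005311 g_n (4 s.f.).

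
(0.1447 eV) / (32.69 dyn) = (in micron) 7.092e-11. Check: 1 eV = 1.6021766e-19 J, so 0.1447 eV = 0.1447 * 1.6021766e-19 = 2.3183496e-20 J. 1 dyn = 1e-05 N, so 32.69 dyn = 32.69 * 1e-05 = 0.0003269 N. Combine: 2.3183496e-20 J / 0.0003269 N = 7.0919229e-17 m. 1 micron = 1e-06 m, so 7.0919229e-17 m = 7.0919229e-17 / 1e-06 = 7.0919229e-11 micron ≈ 7.092e-11 micron (4 s.f.).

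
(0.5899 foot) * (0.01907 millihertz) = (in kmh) 1.234e-05. Check: 1 foot = 0.3048 m, so 0.5899 foot = 0.5899 * 0.3048 = 0.17980152 m. 1 millihertz = 0.001 Hz, so 0.01907 millihertz = 0.01907 * 0.001 = 1.907e-05 Hz. Combine: 0.17980152 m * 1.907e-05 Hz = 3.428815e-06 m/s. 1 kmh = 0.27777778 m/s, so 3.428815e-06 m/s = 3.428815e-06 / 0.27777778 = 1.2343734e-05 kmh ≈ 1.234e-05 kmh (4 s.f.).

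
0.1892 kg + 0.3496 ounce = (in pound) 0.439. Check: 0.1892 kg is already in kg. 1 ounce = 0.028349523 kg, so 0.3496 ounce = 0.3496 * 0.028349523 = 0.0099109933 kg. Sum: 0.1892 + 0.0099109933 = 0.19911099 kg. 1 pound = 0.45359237 kg, so 0.19911099 kg = 0.19911099 / 0.45359237 = 0.4389646 pound ≈ 0.439 pound (4 s.f.).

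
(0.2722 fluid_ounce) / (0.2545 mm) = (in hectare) 3.163e-06. Check: 1 fluid_ounce = 2.957353e-05 m^3, so 0.2722 fluid_ounce = 0.2722 * 2.957353e-05 = 8.0499147e-06 m^3. 1 mm = 0.001 m, so 0.2545 mm = 0.2545 * 0.001 = 0.0002545 m. Combine: 8.0499147e-06 m^3 / 0.0002545 m = 0.031630313 m^2. 1 hectare = 10000 m^2, so 0.031630313 m^2 = 0.031630313 / 10000 = 3.1630313e-06 hectare ≈ 3.163e-06 hectare (4 s.f.).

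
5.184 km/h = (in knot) 1 km/h = 0.27777778 m/s, so 5.184 km/h = 5.184 * 0.27777778 = 1.44 m/s. 1 knot = 0.51444444 m/s, so 1.44 m/s = 1.44 / 0.51444444 = 2.7991361 knot ≈ 2.799 knot (4 s.f.). Final answer: 2.799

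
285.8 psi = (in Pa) 1 psi = 6894.7573 Pa, so 285.8 psi = 285.8 * 6894.7573 = 1970521.6 Pa. Result: 1970521.6 Pa ≈ 1.971e+06 Pa (4 s.f.). Final answer: 1.971e+06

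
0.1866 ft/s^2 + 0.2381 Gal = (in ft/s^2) 1 ft/s^2 = 0.3048 m/s^2, so 0.1866 ft/s^2 = 0.1866 * 0.3048 = 0.05687568 m/s^2. 1 Gal = 0.01 m/s^2, so 0.2381 Gal = 0.2381 * 0.01 = 0.002381 m/s^2. Sum: 0.05687568 + 0.002381 = 0.05925668 m/s^2. 1 ft/s^2 = 0.3048 m/s^2, so 0.05925668 m/s^2 = 0.05925668 / 0.3048 = 0.19441168 ft/s^2 ≈ 0.1944 ft/s^2 (4 s.f.). Final answer: 0.1944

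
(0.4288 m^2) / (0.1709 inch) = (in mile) 0.06138. Check: 0.4288 m^2 is already in m^2. 1 inch = 0.0254 m, so 0.1709 inch = 0.1709 * 0.0254 = 0.00434086 m. Combine: 0.4288 m^2 / 0.00434086 m = 98.782269 m. 1 mile = 1609.344 m, so 98.782269 m = 98.782269 / 1609.344 = 0.061380456 mile ≈ 0.06138 mile (4 s.f.).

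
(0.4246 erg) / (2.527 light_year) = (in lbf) 3.993e-25. Check: 1 erg = 1e-07 J, so 0.4246 erg = 0.4246 * 1e-07 = 4.246e-08 J. 1 light_year = 9.4607305e+15 m, so 2.527 light_year = 2.527 * 9.4607305e+15 = 2.3907266e+16 m. Combine: 4.246e-08 J / 2.3907266e+16 m = 1.7760291e-24 N. 1 lbf = 4.4482216 N, so 1.7760291e-24 N = 1.7760291e-24 / 4.4482216 = 3.9926723e-25 lbf ≈ 3.993e-25 lbf (4 s.f.).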